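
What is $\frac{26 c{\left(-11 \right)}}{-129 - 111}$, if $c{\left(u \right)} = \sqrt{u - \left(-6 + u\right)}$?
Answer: $- \frac{13 \sqrt{6}}{120} \approx -0.26536$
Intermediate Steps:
$c{\left(u \right)} = \sqrt{6}$
$\frac{26 c{\left(-11 \right)}}{-129 - 111} = \frac{26 \sqrt{6}}{-129 - 111} = \frac{26 \sqrt{6}}{-240} = 26 \sqrt{6} \left(- \frac{1}{240}\right) = - \frac{13 \sqrt{6}}{120}$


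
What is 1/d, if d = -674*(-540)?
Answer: 1/363960 ≈ 2.7476e-6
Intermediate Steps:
d = 363960
1/d = 1/363960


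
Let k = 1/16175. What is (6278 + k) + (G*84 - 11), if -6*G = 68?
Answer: 85970126/16175 ≈ 5315.0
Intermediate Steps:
G = -34/3 (G = -⅙*68 = -34/3 ≈ -11.333)
k = 1/16175 ≈ 6.1824e-5
(6278 + k) + (G*84 - 11) = (6278 + 1/16175) + (-34/3*84 - 11) = 101546651/16175 + (-952 - 11) = 101546651/16175 - 963 = 85970126/16175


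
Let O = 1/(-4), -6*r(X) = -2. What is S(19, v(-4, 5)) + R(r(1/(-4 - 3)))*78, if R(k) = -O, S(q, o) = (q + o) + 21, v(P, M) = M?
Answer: 129/2 ≈ 64.500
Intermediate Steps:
r(X) = ⅓ (r(X) = -⅙*(-2) = ⅓)
S(q, o) = 21 + o + q (S(q, o) = (o + q) + 21 = 21 + o + q)
O = -¼ ≈ -0.25000
R(k) = ¼ (R(k) = -1*(-¼) = ¼)
S(19, v(-4, 5)) + R(r(1/(-4 - 3)))*78 = (21 + 5 + 19) + (¼)*78 = 45 + 39/2 = 129/2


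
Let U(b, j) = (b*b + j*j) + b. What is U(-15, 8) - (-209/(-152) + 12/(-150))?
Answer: 54541/200 ≈ 272.71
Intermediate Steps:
U(b, j) = b + b² + j² (U(b, j) = (b² + j²) + b = b + b² + j²)
U(-15, 8) - (-209/(-152) + 12/(-150)) = (-15 + (-15)² + 8²) - (-209/(-152) + 12/(-150)) = (-15 + 225 + 64) - (-209*(-1/152) + 12*(-1/150)) = 274 - (11/8 - 2/25) = 274 - 1*259/200 = 274 - 259/200 = 54541/200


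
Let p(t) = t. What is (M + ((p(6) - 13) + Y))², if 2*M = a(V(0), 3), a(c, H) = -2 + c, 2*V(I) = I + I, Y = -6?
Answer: 196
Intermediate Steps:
V(I) = I (V(I) = (I + I)/2 = (2*I)/2 = I)
M = -1 (M = (-2 + 0)/2 = (½)*(-2) = -1)
(M + ((p(6) - 13) + Y))² = (-1 + ((6 - 13) - 6))² = (-1 + (-7 - 6))² = (-1 - 13)² = (-14)² = 196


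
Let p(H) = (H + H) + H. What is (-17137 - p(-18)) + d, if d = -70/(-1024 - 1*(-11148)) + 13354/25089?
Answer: -2169483129161/127000518 ≈ -17082.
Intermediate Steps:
d = 66719833/127000518 (d = -70/(-1024 + 11148) + 13354*(1/25089) = -70/10124 + 13354/25089 = -70*1/10124 + 13354/25089 = -35/5062 + 13354/25089 = 66719833/127000518 ≈ 0.52535)
p(H) = 3*H (p(H) = 2*H + H = 3*H)
(-17137 - p(-18)) + d = (-17137 - 3*(-18)) + 66719833/127000518 = (-17137 - 1*(-54)) + 66719833/127000518 = (-17137 + 54) + 66719833/127000518 = -17083 + 66719833/127000518 = -2169483129161/127000518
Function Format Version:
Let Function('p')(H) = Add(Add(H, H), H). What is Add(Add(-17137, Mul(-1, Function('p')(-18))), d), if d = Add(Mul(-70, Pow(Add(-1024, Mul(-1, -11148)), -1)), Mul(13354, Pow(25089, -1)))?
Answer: Rational(-2169483129161, 127000518) ≈ -17082.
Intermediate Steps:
d = Rational(66719833, 127000518) (d = Add(Mul(-70, Pow(Add(-1024, 11148), -1)), Mul(13354, Rational(1, 25089))) = Add(Mul(-70, Pow(10124, -1)), Rational(13354, 25089)) = Add(Mul(-70, Rational(1, 10124)), Rational(13354, 25089)) = Add(Rational(-35, 5062), Rational(13354, 25089)) = Rational(66719833, 127000518) ≈ 0.52535)
Function('p')(H) = Mul(3, H) (Function('p')(H) = Add(Mul(2, H), H) = Mul(3, H))
Add(Add(-17137, Mul(-1, Function('p')(-18))), d) = Add(Add(-17137, Mul(-1, Mul(3, -18))), Rational(66719833, 127000518)) = Add(Add(-17137, Mul(-1, -54)), Rational(66719833, 127000518)) = Add(Add(-17137, 54), Rational(66719833, 127000518)) = Add(-17083, Rational(66719833, 127000518)) = Rational(-2169483129161, 127000518)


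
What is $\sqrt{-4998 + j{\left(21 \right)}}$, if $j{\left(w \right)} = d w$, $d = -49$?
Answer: $7 i \sqrt{123} \approx 77.634 i$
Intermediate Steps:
$j{\left(w \right)} = - 49 w$
$\sqrt{-4998 + j{\left(21 \right)}} = \sqrt{-4998 - 1029} = \sqrt{-6027} = 7 i \sqrt{123}$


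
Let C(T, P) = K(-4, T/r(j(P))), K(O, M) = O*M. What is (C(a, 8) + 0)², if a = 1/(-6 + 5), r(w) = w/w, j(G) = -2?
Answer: 16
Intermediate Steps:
r(w) = 1
K(O, M) = M*O
a = -1 (a = 1/(-1) = -1)
C(T, P) = -4*T (C(T, P) = (T/1)*(-4) = (T*1)*(-4) = T*(-4) = -4*T)
(C(a, 8) + 0)² = (-4*(-1) + 0)² = (4 + 0)² = 4² = 16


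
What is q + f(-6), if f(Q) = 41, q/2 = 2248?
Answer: 4537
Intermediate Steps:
q = 4496 (q = 2*2248 = 4496)
q + f(-6) = 4496 + 41 = 4537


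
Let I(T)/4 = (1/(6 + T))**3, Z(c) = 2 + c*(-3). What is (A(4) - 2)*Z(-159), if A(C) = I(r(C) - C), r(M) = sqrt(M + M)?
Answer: -5269/2 + 2395*sqrt(2)/2 ≈ -940.98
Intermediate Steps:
r(M) = sqrt(2)*sqrt(M) (r(M) = sqrt(2*M) = sqrt(2)*sqrt(M))
Z(c) = 2 - 3*c
I(T) = 4/(6 + T)**3 (I(T) = 4*(1/(6 + T))**3 = 4/(6 + T)**3)
A(C) = 4/(6 - C + sqrt(2)*sqrt(C))**3 (A(C) = 4/(6 + (sqrt(2)*sqrt(C) - C))**3 = 4/(6 + (-C + sqrt(2)*sqrt(C)))**3 = 4/(6 - C + sqrt(2)*sqrt(C))**3)
(A(4) - 2)*Z(-159) = (4/(6 - 1*4 + sqrt(2)*sqrt(4))**3 - 2)*(2 - 3*(-159)) = (4/(6 - 4 + sqrt(2)*2)**3 - 2)*(2 + 477) = (4/(6 - 4 + 2*sqrt(2))**3 - 2)*479 = (4/(2 + 2*sqrt(2))**3 - 2)*479 = (-2 + 4/(2 + 2*sqrt(2))**3)*479 = -958 + 1916/(2 + 2*sqrt(2))**3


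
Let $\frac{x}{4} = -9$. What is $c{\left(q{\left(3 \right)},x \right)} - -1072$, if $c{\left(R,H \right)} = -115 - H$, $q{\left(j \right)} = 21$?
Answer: $993$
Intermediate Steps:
$x = -36$ ($x = 4 \left(-9\right) = -36$)
$c{\left(q{\left(3 \right)},x \right)} - -1072 = \left(-115 - -36\right) - -1072 = \left(-115 + 36\right) + 1072 = -79 + 1072 = 993$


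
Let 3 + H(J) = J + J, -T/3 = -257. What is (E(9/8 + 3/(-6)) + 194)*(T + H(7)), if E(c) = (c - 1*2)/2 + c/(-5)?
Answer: 1208581/8 ≈ 1.5107e+5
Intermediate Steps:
T = 771 (T = -3*(-257) = 771)
E(c) = -1 + 3*c/10 (E(c) = (c - 2)*(½) + c*(-⅕) = (-2 + c)*(½) - c/5 = (-1 + c/2) - c/5 = -1 + 3*c/10)
H(J) = -3 + 2*J (H(J) = -3 + (J + J) = -3 + 2*J)
(E(9/8 + 3/(-6)) + 194)*(T + H(7)) = ((-1 + 3*(9/8 + 3/(-6))/10) + 194)*(771 + (-3 + 2*7)) = ((-1 + 3*(9*(⅛) + 3*(-⅙))/10) + 194)*(771 + (-3 + 14)) = ((-1 + 3*(9/8 - ½)/10) + 194)*(771 + 11) = ((-1 + (3/10)*(5/8)) + 194)*782 = ((-1 + 3/16) + 194)*782 = (-13/16 + 194)*782 = (3091/16)*782 = 1208581/8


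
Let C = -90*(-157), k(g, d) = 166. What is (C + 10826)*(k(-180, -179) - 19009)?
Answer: -470245908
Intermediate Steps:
C = 14130 (C = -45*(-314) = 14130)
(C + 10826)*(k(-180, -179) - 19009) = (14130 + 10826)*(166 - 19009) = 24956*(-18843) = -470245908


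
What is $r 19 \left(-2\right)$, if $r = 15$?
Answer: $-570$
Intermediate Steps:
$r 19 \left(-2\right) = 15 \cdot 19 \left(-2\right) = 285 \left(-2\right) = -570$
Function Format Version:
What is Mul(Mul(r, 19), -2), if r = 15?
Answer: -570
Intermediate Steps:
Mul(Mul(r, 19), -2) = Mul(Mul(15, 19), -2) = Mul(285, -2) = -570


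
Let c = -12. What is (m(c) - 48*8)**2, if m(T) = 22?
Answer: 131044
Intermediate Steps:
(m(c) - 48*8)**2 = (22 - 48*8)**2 = (22 - 384)**2 = (-362)**2 = 131044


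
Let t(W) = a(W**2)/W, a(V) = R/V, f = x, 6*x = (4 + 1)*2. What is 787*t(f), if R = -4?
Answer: -84996/125 ≈ -679.97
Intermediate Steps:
x = 5/3 (x = ((4 + 1)*2)/6 = (5*2)/6 = (1/6)*10 = 5/3 ≈ 1.6667)
f = 5/3 ≈ 1.6667
a(V) = -4/V
t(W) = -4/W**3 (t(W) = (-4/W**2)/W = -4/W**3)
787*t(f) = 787*(-4/(5/3)**3) = 787*(-4*27/125) = 787*(-108/125) = -84996/125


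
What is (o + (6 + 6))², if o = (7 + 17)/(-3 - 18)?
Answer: 5776/49 ≈ 117.88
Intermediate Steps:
o = -8/7 (o = 24/(-21) = 24*(-1/21) = -8/7 ≈ -1.1429)
(o + (6 + 6))² = (-8/7 + (6 + 6))² = (-8/7 + 12)² = (76/7)² = 5776/49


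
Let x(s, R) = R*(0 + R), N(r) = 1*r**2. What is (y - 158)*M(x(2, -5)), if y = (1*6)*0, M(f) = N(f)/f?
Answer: -3950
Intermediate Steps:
N(r) = r**2
x(s, R) = R**2 (x(s, R) = R*R = R**2)
M(f) = f (M(f) = f**2/f = f)
y = 0 (y = 6*0 = 0)
(y - 158)*M(x(2, -5)) = (0 - 158)*(-5)**2 = -158*25 = -3950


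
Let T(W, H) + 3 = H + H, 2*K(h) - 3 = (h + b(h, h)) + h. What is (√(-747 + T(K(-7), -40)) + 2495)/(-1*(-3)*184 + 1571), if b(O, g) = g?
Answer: 2495/2123 + I*√830/2123 ≈ 1.1752 + 0.01357*I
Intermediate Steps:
K(h) = 3/2 + 3*h/2 (K(h) = 3/2 + ((h + h) + h)/2 = 3/2 + (2*h + h)/2 = 3/2 + (3*h)/2 = 3/2 + 3*h/2)
T(W, H) = -3 + 2*H (T(W, H) = -3 + (H + H) = -3 + 2*H)
(√(-747 + T(K(-7), -40)) + 2495)/(-1*(-3)*184 + 1571) = (√(-747 + (-3 + 2*(-40))) + 2495)/(-1*(-3)*184 + 1571) = (√(-747 + (-3 - 80)) + 2495)/(3*184 + 1571) = (√(-747 - 83) + 2495)/(552 + 1571) = (√(-830) + 2495)/2123 = (I*√830 + 2495)*(1/2123) = (2495 + I*√830)*(1/2123) = 2495/2123 + I*√830/2123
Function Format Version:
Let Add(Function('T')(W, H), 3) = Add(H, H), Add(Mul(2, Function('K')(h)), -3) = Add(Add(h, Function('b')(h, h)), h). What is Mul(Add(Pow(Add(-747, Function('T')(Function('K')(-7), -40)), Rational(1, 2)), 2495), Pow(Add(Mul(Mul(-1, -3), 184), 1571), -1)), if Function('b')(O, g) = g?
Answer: Add(Rational(2495, 2123), Mul(Rational(1, 2123), I, Pow(830, Rational(1, 2)))) ≈ Add(1.1752, Mul(0.013570, I))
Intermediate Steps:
Function('K')(h) = Add(Rational(3, 2), Mul(Rational(3, 2), h)) (Function('K')(h) = Add(Rational(3, 2), Mul(Rational(1, 2), Add(Add(h, h), h))) = Add(Rational(3, 2), Mul(Rational(1, 2), Add(Mul(2, h), h))) = Add(Rational(3, 2), Mul(Rational(1, 2), Mul(3, h))) = Add(Rational(3, 2), Mul(Rational(3, 2), h)))
Function('T')(W, H) = Add(-3, Mul(2, H)) (Function('T')(W, H) = Add(-3, Add(H, H)) = Add(-3, Mul(2, H)))
Mul(Add(Pow(Add(-747, Function('T')(Function('K')(-7), -40)), Rational(1, 2)), 2495), Pow(Add(Mul(Mul(-1, -3), 184), 1571), -1)) = Mul(Add(Pow(Add(-747, Add(-3, Mul(2, -40))), Rational(1, 2)), 2495), Pow(Add(Mul(Mul(-1, -3), 184), 1571), -1)) = Mul(Add(Pow(Add(-747, Add(-3, -80)), Rational(1, 2)), 2495), Pow(Add(Mul(3, 184), 1571), -1)) = Mul(Add(Pow(Add(-747, -83), Rational(1, 2)), 2495), Pow(Add(552, 1571), -1)) = Mul(Add(Pow(-830, Rational(1, 2)), 2495), Pow(2123, -1)) = Mul(Add(Mul(I, Pow(830, Rational(1, 2))), 2495), Rational(1, 2123)) = Mul(Add(2495, Mul(I, Pow(830, Rational(1, 2)))), Rational(1, 2123)) = Add(Rational(2495, 2123), Mul(Rational(1, 2123), I, Pow(830, Rational(1, 2))))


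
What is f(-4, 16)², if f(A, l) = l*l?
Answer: 65536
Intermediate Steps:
f(A, l) = l²
f(-4, 16)² = (16²)² = 256² = 65536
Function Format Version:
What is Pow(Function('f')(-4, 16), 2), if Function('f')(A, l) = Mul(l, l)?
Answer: 65536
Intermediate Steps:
Function('f')(A, l) = Pow(l, 2)
Pow(Function('f')(-4, 16), 2) = Pow(Pow(16, 2), 2) = Pow(256, 2) = 65536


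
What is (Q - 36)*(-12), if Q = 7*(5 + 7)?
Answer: -576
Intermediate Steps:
Q = 84 (Q = 7*12 = 84)
(Q - 36)*(-12) = (84 - 36)*(-12) = 48*(-12) = -576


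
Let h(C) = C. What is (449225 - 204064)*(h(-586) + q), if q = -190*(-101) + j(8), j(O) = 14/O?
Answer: 18245617103/4 ≈ 4.5614e+9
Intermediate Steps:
q = 76767/4 (q = -190*(-101) + 14/8 = 19190 + 14*(⅛) = 19190 + 7/4 = 76767/4 ≈ 19192.)
(449225 - 204064)*(h(-586) + q) = (449225 - 204064)*(-586 + 76767/4) = 245161*(74423/4) = 18245617103/4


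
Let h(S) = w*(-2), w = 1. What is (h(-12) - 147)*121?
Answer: -18029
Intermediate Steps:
h(S) = -2 (h(S) = 1*(-2) = -2)
(h(-12) - 147)*121 = (-2 - 147)*121 = -149*121 = -18029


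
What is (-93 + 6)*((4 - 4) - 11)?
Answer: 957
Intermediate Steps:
(-93 + 6)*((4 - 4) - 11) = -87*(0 - 11) = -87*(-11) = 957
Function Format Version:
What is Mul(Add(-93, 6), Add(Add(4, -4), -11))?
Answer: 957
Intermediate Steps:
Mul(Add(-93, 6), Add(Add(4, -4), -11)) = Mul(-87, Add(0, -11)) = Mul(-87, -11) = 957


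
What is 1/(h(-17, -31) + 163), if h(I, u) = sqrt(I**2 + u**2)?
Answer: 163/25319 - 25*sqrt(2)/25319 ≈ 0.0050415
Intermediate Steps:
1/(h(-17, -31) + 163) = 1/(sqrt((-17)**2 + (-31)**2) + 163) = 1/(sqrt(289 + 961) + 163) = 1/(sqrt(1250) + 163) = 1/(25*sqrt(2) + 163) = 1/(163 + 25*sqrt(2))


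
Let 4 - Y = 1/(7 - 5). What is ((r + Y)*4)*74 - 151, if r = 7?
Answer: 2957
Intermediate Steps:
Y = 7/2 (Y = 4 - 1/(7 - 5) = 4 - 1/2 = 7/2 ≈ 3.5000)
((r + Y)*4)*74 - 151 = ((7 + 7/2)*4)*74 - 151 = ((21/2)*4)*74 - 151 = 42*74 - 151 = 3108 - 151 = 2957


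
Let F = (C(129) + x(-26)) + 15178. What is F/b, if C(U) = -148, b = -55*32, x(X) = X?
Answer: -341/40 ≈ -8.5250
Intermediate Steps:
b = -1760
F = 15004 (F = (-148 - 26) + 15178 = -174 + 15178 = 15004)
F/b = 15004/(-1760) = 15004*(-1/1760) = -341/40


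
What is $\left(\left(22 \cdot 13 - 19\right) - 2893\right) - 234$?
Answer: $-2860$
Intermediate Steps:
$\left(\left(22 \cdot 13 - 19\right) - 2893\right) - 234 = \left(\left(286 - 19\right) - 2893\right) - 234 = \left(267 - 2893\right) - 234 = -2626 - 234 = -2860$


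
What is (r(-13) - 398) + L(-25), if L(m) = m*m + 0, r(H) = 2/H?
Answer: 2949/13 ≈ 226.85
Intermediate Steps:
L(m) = m² (L(m) = m² + 0 = m²)
(r(-13) - 398) + L(-25) = (2/(-13) - 398) + (-25)² = (2*(-1/13) - 398) + 625 = (-2/13 - 398) + 625 = -5176/13 + 625 = 2949/13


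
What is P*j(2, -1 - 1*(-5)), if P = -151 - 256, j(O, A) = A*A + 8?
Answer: -9768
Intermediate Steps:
j(O, A) = 8 + A² (j(O, A) = A² + 8 = 8 + A²)
P = -407
P*j(2, -1 - 1*(-5)) = -407*(8 + (-1 - 1*(-5))²) = -407*(8 + (-1 + 5)²) = -407*(8 + 4²) = -407*(8 + 16) = -407*24 = -9768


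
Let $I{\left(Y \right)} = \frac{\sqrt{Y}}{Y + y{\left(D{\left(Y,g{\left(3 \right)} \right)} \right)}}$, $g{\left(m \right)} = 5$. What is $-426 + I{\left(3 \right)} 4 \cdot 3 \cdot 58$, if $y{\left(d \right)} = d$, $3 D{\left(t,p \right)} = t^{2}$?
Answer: $-426 + 116 \sqrt{3} \approx -225.08$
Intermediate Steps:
$D{\left(t,p \right)} = \frac{t^{2}}{3}$
$I{\left(Y \right)} = \frac{\sqrt{Y}}{Y + \frac{Y^{2}}{3}}$
$-426 + I{\left(3 \right)} 4 \cdot 3 \cdot 58 = -426 + \frac{3}{\sqrt{3} \left(3 + 3\right)} 4 \cdot 3 \cdot 58 = -426 + \frac{3 \frac{\sqrt{3}}{3}}{6} \cdot 4 \cdot 3 \cdot 58 = -426 + 3 \frac{\sqrt{3}}{3} \cdot \frac{1}{6} \cdot 4 \cdot 3 \cdot 58 = -426 + \frac{\sqrt{3}}{6} \cdot 4 \cdot 3 \cdot 58 = -426 + \frac{2 \sqrt{3}}{3} \cdot 3 \cdot 58 = -426 + 2 \sqrt{3} \cdot 58 = -426 + 116 \sqrt{3}$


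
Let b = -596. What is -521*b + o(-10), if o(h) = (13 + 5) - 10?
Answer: 310524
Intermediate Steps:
o(h) = 8 (o(h) = 18 - 10 = 8)
-521*b + o(-10) = -521*(-596) + 8 = 310516 + 8 = 310524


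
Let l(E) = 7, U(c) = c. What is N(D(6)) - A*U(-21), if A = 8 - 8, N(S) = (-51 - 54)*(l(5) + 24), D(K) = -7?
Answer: -3255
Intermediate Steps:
N(S) = -3255 (N(S) = (-51 - 54)*(7 + 24) = -105*31 = -3255)
A = 0
N(D(6)) - A*U(-21) = -3255 - 0*(-21) = -3255 - 1*0 = -3255 + 0 = -3255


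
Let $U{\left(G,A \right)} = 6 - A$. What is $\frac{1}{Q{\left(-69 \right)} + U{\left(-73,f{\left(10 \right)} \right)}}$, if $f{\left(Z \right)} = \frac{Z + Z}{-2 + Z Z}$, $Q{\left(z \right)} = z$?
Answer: $- \frac{49}{3097} \approx -0.015822$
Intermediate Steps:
$f{\left(Z \right)} = \frac{2 Z}{-2 + Z^{2}}$
$\frac{1}{Q{\left(-69 \right)} + U{\left(-73,f{\left(10 \right)} \right)}} = \frac{1}{-69 + \left(6 - 2 \cdot 10 \frac{1}{-2 + 10^{2}}\right)} = \frac{1}{-69 + \left(6 - 2 \cdot 10 \frac{1}{-2 + 100}\right)} = \frac{1}{-69 + \left(6 - 2 \cdot 10 \cdot \frac{1}{98}\right)} = \frac{1}{-69 + \left(6 - \frac{10}{49}\right)} = \frac{1}{-69 + \frac{284}{49}} = \frac{1}{- \frac{3097}{49}} = - \frac{49}{3097}$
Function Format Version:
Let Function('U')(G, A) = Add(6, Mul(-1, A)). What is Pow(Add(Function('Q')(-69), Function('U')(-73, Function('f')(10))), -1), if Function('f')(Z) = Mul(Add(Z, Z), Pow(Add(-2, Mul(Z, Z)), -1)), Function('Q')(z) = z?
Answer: Rational(-49, 3097) ≈ -0.015822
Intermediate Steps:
Function('f')(Z) = Mul(2, Z, Pow(Add(-2, Pow(Z, 2)), -1)) (Function('f')(Z) = Mul(Mul(2, Z), Pow(Add(-2, Pow(Z, 2)), -1)) = Mul(2, Z, Pow(Add(-2, Pow(Z, 2)), -1)))
Pow(Add(Function('Q')(-69), Function('U')(-73, Function('f')(10))), -1) = Pow(Add(-69, Add(6, Mul(-1, Mul(2, 10, Pow(Add(-2, Pow(10, 2)), -1))))), -1) = Pow(Add(-69, Add(6, Mul(-1, Mul(2, 10, Pow(Add(-2, 100), -1))))), -1) = Pow(Add(-69, Add(6, Mul(-1, Mul(2, 10, Pow(98, -1))))), -1) = Pow(Add(-69, Add(6, Mul(-1, Mul(2, 10, Rational(1, 98))))), -1) = Pow(Add(-69, Add(6, Mul(-1, Rational(10, 49)))), -1) = Pow(Add(-69, Add(6, Rational(-10, 49))), -1) = Pow(Add(-69, Rational(284, 49)), -1) = Pow(Rational(-3097, 49), -1) = Rational(-49, 3097)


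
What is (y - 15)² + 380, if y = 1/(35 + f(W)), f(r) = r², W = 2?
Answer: 919036/1521 ≈ 604.23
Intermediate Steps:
y = 1/39 (y = 1/(35 + 2²) = 1/(35 + 4) = 1/39 ≈ 0.025641)
(y - 15)² + 380 = (1/39 - 15)² + 380 = (-584/39)² + 380 = 341056/1521 + 380 = 919036/1521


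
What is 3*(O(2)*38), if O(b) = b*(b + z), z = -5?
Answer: -684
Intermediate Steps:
O(b) = b*(-5 + b) (O(b) = b*(b - 5) = b*(-5 + b))
3*(O(2)*38) = 3*((2*(-5 + 2))*38) = 3*((2*(-3))*38) = 3*(-6*38) = 3*(-228) = -684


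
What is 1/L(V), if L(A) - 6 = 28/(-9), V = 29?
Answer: 9/26 ≈ 0.34615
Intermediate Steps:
L(A) = 26/9 (L(A) = 6 + 28/(-9) = 6 + 28*(-⅑) = 6 - 28/9 = 26/9)
1/L(V) = 1/(26/9) = 9/26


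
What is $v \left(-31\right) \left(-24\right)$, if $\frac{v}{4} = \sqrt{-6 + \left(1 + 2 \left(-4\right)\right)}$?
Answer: $2976 i \sqrt{13} \approx 10730.0 i$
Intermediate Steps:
$v = 4 i \sqrt{13}$ ($v = 4 \sqrt{-6 + \left(1 + 2 \left(-4\right)\right)} = 4 \sqrt{-6 + \left(1 - 8\right)} = 4 \sqrt{-6 - 7} = 4 \sqrt{-13} = 4 i \sqrt{13} \approx 14.422 i$)
$v \left(-31\right) \left(-24\right) = 4 i \sqrt{13} \left(-31\right) \left(-24\right) = - 124 i \sqrt{13} \left(-24\right) = 2976 i \sqrt{13}$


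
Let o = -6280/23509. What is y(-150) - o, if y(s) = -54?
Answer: -1263206/23509 ≈ -53.733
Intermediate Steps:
o = -6280/23509 (o = -6280*1/23509 = -6280/23509 ≈ -0.26713)
y(-150) - o = -54 - 1*(-6280/23509) = -54 + 6280/23509 = -1263206/23509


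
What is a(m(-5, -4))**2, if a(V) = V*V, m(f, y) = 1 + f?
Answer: 256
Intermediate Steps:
a(V) = V**2
a(m(-5, -4))**2 = ((1 - 5)**2)**2 = ((-4)**2)**2 = 16**2 = 256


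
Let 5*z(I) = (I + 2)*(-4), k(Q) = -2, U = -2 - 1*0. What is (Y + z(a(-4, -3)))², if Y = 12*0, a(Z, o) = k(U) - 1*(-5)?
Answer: 16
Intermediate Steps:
U = -2 (U = -2 + 0 = -2)
a(Z, o) = 3 (a(Z, o) = -2 - 1*(-5) = -2 + 5 = 3)
z(I) = -8/5 - 4*I/5 (z(I) = ((I + 2)*(-4))/5 = ((2 + I)*(-4))/5 = (-8 - 4*I)/5 = -8/5 - 4*I/5)
Y = 0
(Y + z(a(-4, -3)))² = (0 + (-8/5 - ⅘*3))² = (0 + (-8/5 - 12/5))² = (0 - 4)² = (-4)² = 16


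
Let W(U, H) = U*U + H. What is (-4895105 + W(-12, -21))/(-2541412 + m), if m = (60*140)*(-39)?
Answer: 2447491/1434506 ≈ 1.7062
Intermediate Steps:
W(U, H) = H + U² (W(U, H) = U² + H = H + U²)
m = -327600 (m = 8400*(-39) = -327600)
(-4895105 + W(-12, -21))/(-2541412 + m) = (-4895105 + (-21 + (-12)²))/(-2541412 - 327600) = (-4895105 + (-21 + 144))/(-2869012) = (-4895105 + 123)*(-1/2869012) = -4894982*(-1/2869012) = 2447491/1434506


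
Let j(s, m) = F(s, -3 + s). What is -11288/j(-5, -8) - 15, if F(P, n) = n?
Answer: 1396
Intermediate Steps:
j(s, m) = -3 + s
-11288/j(-5, -8) - 15 = -11288/(-3 - 5) - 15 = -11288/(-8) - 15 = -11288*(-1)/8 - 15 = -83*(-17) - 15 = 1411 - 15 = 1396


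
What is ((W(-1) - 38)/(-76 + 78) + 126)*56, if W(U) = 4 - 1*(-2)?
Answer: 6160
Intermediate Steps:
W(U) = 6 (W(U) = 4 + 2 = 6)
((W(-1) - 38)/(-76 + 78) + 126)*56 = ((6 - 38)/(-76 + 78) + 126)*56 = (-32/2 + 126)*56 = (-32*1/2 + 126)*56 = (-16 + 126)*56 = 110*56 = 6160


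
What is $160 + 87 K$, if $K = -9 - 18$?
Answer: $-2189$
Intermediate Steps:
$K = -27$ ($K = -9 - 18 = -27$)
$160 + 87 K = 160 + 87 \left(-27\right) = 160 - 2349 = -2189$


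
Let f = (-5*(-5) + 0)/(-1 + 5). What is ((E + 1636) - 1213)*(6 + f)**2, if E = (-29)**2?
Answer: 189679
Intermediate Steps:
E = 841
f = 25/4 (f = (25 + 0)/4 = 25*(1/4) = 25/4 ≈ 6.2500)
((E + 1636) - 1213)*(6 + f)**2 = ((841 + 1636) - 1213)*(6 + 25/4)**2 = (2477 - 1213)*(49/4)**2 = 1264*(2401/16) = 189679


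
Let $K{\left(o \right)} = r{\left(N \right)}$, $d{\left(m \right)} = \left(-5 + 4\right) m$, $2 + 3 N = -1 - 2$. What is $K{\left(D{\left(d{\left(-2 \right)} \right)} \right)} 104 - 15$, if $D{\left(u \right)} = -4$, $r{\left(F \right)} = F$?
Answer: $- \frac{565}{3} \approx -188.33$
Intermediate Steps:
$N = - \frac{5}{3}$ ($N = - \frac{2}{3} + \frac{-1 - 2}{3} = - \frac{2}{3} + \frac{1}{3} \left(-3\right) = - \frac{2}{3} - 1 = - \frac{5}{3} \approx -1.6667$)
$d{\left(m \right)} = - m$
$K{\left(o \right)} = - \frac{5}{3}$
$K{\left(D{\left(d{\left(-2 \right)} \right)} \right)} 104 - 15 = \left(- \frac{5}{3}\right) 104 - 15 = - \frac{520}{3} - 15 = - \frac{565}{3}$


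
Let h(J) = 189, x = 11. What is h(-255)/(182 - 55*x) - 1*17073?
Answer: -802452/47 ≈ -17073.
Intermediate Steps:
h(-255)/(182 - 55*x) - 1*17073 = 189/(182 - 55*11) - 1*17073 = 189/(182 - 605) - 17073 = 189/(-423) - 17073 = 189*(-1/423) - 17073 = -21/47 - 17073 = -802452/47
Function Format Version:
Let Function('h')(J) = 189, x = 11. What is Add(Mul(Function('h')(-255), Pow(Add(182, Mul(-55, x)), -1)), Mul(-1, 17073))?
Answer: Rational(-802452, 47) ≈ -17073.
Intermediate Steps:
Add(Mul(Function('h')(-255), Pow(Add(182, Mul(-55, x)), -1)), Mul(-1, 17073)) = Add(Mul(189, Pow(Add(182, Mul(-55, 11)), -1)), Mul(-1, 17073)) = Add(Mul(189, Pow(Add(182, -605), -1)), -17073) = Add(Mul(189, Pow(-423, -1)), -17073) = Add(Mul(189, Rational(-1, 423)), -17073) = Add(Rational(-21, 47), -17073) = Rational(-802452, 47)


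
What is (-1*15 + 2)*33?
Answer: -429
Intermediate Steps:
(-1*15 + 2)*33 = (-15 + 2)*33 = -13*33 = -429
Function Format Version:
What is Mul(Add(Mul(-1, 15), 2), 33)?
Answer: -429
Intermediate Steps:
Mul(Add(Mul(-1, 15), 2), 33) = Mul(Add(-15, 2), 33) = Mul(-13, 33) = -429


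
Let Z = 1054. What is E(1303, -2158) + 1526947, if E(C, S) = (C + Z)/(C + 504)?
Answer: 2759195586/1807 ≈ 1.5269e+6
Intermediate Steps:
E(C, S) = (1054 + C)/(504 + C) (E(C, S) = (C + 1054)/(C + 504) = (1054 + C)/(504 + C))
E(1303, -2158) + 1526947 = (1054 + 1303)/(504 + 1303) + 1526947 = 2357/1807 + 1526947 = 2759195586/1807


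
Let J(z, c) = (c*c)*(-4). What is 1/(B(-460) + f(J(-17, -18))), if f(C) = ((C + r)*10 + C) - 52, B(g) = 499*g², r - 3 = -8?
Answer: 1/105574042 ≈ 9.4720e-9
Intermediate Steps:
r = -5 (r = 3 - 8 = -5)
J(z, c) = -4*c² (J(z, c) = c²*(-4) = -4*c²)
f(C) = -102 + 11*C (f(C) = ((C - 5)*10 + C) - 52 = ((-5 + C)*10 + C) - 52 = ((-50 + 10*C) + C) - 52 = (-50 + 11*C) - 52 = -102 + 11*C)
1/(B(-460) + f(J(-17, -18))) = 1/(499*(-460)² + (-102 + 11*(-4*(-18)²))) = 1/(499*211600 + (-102 + 11*(-4*324))) = 1/(105588400 + (-102 + 11*(-1296))) = 1/(105588400 + (-102 - 14256)) = 1/(105588400 - 14358) = 1/105574042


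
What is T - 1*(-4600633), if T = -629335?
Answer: 3971298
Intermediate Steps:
T - 1*(-4600633) = -629335 - 1*(-4600633) = -629335 + 4600633 = 3971298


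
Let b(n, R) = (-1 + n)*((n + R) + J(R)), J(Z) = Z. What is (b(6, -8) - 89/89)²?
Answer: 2601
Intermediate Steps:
b(n, R) = (-1 + n)*(n + 2*R) (b(n, R) = (-1 + n)*((n + R) + R) = (-1 + n)*((R + n) + R) = (-1 + n)*(n + 2*R))
(b(6, -8) - 89/89)² = ((6² - 1*6 - 2*(-8) + 2*(-8)*6) - 89/89)² = ((36 - 6 + 16 - 96) - 89*1/89)² = (-50 - 1)² = (-51)² = 2601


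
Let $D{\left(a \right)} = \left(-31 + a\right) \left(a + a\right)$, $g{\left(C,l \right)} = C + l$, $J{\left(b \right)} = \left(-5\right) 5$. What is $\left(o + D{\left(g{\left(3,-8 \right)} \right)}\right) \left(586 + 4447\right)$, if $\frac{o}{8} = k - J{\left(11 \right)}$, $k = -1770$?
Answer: $-68448800$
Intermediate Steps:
$J{\left(b \right)} = -25$
$D{\left(a \right)} = 2 a \left(-31 + a\right)$ ($D{\left(a \right)} = \left(-31 + a\right) 2 a = 2 a \left(-31 + a\right)$)
$o = -13960$ ($o = 8 \left(-1770 - -25\right) = 8 \left(-1770 + 25\right) = 8 \left(-1745\right) = -13960$)
$\left(o + D{\left(g{\left(3,-8 \right)} \right)}\right) \left(586 + 4447\right) = \left(-13960 + 2 \left(3 - 8\right) \left(-31 + \left(3 - 8\right)\right)\right) \left(586 + 4447\right) = \left(-13960 + 2 \left(-5\right) \left(-31 - 5\right)\right) 5033 = \left(-13960 + 2 \left(-5\right) \left(-36\right)\right) 5033 = \left(-13960 + 360\right) 5033 = \left(-13600\right) 5033 = -68448800$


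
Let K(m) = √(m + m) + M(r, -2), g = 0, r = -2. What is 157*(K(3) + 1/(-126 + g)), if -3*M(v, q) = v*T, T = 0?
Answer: -157/126 + 157*√6 ≈ 383.32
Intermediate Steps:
M(v, q) = 0 (M(v, q) = -v*0/3 = -⅓*0 = 0)
K(m) = √2*√m (K(m) = √(m + m) + 0 = √(2*m) + 0 = √2*√m + 0 = √2*√m)
157*(K(3) + 1/(-126 + g)) = 157*(√2*√3 + 1/(-126 + 0)) = 157*(√6 + 1/(-126)) = 157*(√6 - 1/126) = 157*(-1/126 + √6) = -157/126 + 157*√6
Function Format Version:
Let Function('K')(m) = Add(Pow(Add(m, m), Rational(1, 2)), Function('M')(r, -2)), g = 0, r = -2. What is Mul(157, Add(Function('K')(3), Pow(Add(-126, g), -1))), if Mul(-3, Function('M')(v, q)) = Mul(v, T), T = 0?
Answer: Add(Rational(-157, 126), Mul(157, Pow(6, Rational(1, 2)))) ≈ 383.32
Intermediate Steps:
Function('M')(v, q) = 0 (Function('M')(v, q) = Mul(Rational(-1, 3), Mul(v, 0)) = Mul(Rational(-1, 3), 0) = 0)
Function('K')(m) = Mul(Pow(2, Rational(1, 2)), Pow(m, Rational(1, 2))) (Function('K')(m) = Add(Pow(Add(m, m), Rational(1, 2)), 0) = Add(Pow(Mul(2, m), Rational(1, 2)), 0) = Add(Mul(Pow(2, Rational(1, 2)), Pow(m, Rational(1, 2))), 0) = Mul(Pow(2, Rational(1, 2)), Pow(m, Rational(1, 2))))
Mul(157, Add(Function('K')(3), Pow(Add(-126, g), -1))) = Mul(157, Add(Mul(Pow(2, Rational(1, 2)), Pow(3, Rational(1, 2))), Pow(Add(-126, 0), -1))) = Mul(157, Add(Pow(6, Rational(1, 2)), Pow(-126, -1))) = Mul(157, Add(Pow(6, Rational(1, 2)), Rational(-1, 126))) = Mul(157, Add(Rational(-1, 126), Pow(6, Rational(1, 2)))) = Add(Rational(-157, 126), Mul(157, Pow(6, Rational(1, 2))))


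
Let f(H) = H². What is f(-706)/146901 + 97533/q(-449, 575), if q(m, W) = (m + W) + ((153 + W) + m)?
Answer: 538131919/2203515 ≈ 244.22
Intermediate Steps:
q(m, W) = 153 + 2*W + 2*m (q(m, W) = (W + m) + (153 + W + m) = 153 + 2*W + 2*m)
f(-706)/146901 + 97533/q(-449, 575) = (-706)²/146901 + 97533/(153 + 2*575 + 2*(-449)) = 498436*(1/146901) + 97533/(153 + 1150 - 898) = 498436/146901 + 97533/405 = 498436/146901 + 97533*(1/405) = 498436/146901 + 10837/45 = 538131919/2203515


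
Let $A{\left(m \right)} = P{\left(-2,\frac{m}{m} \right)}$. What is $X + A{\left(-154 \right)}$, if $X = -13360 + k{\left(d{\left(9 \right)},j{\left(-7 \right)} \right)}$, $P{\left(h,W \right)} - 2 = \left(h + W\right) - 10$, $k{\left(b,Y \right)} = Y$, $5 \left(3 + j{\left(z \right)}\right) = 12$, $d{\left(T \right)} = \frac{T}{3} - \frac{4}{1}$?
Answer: $- \frac{66848}{5} \approx -13370.0$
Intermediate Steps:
$d{\left(T \right)} = -4 + \frac{T}{3}$ ($d{\left(T \right)} = T \frac{1}{3} - 4 = \frac{T}{3} - 4 = -4 + \frac{T}{3}$)
$j{\left(z \right)} = - \frac{3}{5}$ ($j{\left(z \right)} = -3 + \frac{1}{5} \cdot 12 = -3 + \frac{12}{5} = - \frac{3}{5}$)
$P{\left(h,W \right)} = -8 + W + h$ ($P{\left(h,W \right)} = 2 - \left(10 - W - h\right) = 2 + \left(-10 + W + h\right) = -8 + W + h$)
$A{\left(m \right)} = -9$ ($A{\left(m \right)} = -8 + \frac{m}{m} - 2 = -8 + 1 - 2 = -9$)
$X = - \frac{66803}{5}$ ($X = -13360 - \frac{3}{5} = - \frac{66803}{5} \approx -13361.0$)
$X + A{\left(-154 \right)} = - \frac{66803}{5} - 9 = - \frac{66848}{5}$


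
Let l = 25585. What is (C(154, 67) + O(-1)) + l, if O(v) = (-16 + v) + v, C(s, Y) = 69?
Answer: 25636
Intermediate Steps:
O(v) = -16 + 2*v
(C(154, 67) + O(-1)) + l = (69 + (-16 + 2*(-1))) + 25585 = (69 + (-16 - 2)) + 25585 = (69 - 18) + 25585 = 51 + 25585 = 25636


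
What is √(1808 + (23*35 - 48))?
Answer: 3*√285 ≈ 50.646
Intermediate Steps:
√(1808 + (23*35 - 48)) = √(1808 + (805 - 48)) = √(1808 + 757) = √2565 = 3*√285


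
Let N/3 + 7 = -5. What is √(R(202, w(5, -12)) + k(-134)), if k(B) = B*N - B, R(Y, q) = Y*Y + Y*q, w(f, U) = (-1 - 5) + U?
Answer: √42126 ≈ 205.25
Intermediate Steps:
N = -36 (N = -21 + 3*(-5) = -21 - 15 = -36)
w(f, U) = -6 + U
R(Y, q) = Y² + Y*q
k(B) = -37*B (k(B) = B*(-36) - B = -36*B - B = -37*B)
√(R(202, w(5, -12)) + k(-134)) = √(202*(202 + (-6 - 12)) - 37*(-134)) = √(202*(202 - 18) + 4958) = √(202*184 + 4958) = √(37168 + 4958) = √42126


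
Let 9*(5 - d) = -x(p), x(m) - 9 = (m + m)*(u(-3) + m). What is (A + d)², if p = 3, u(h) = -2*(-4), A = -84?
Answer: 44944/9 ≈ 4993.8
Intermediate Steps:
u(h) = 8
x(m) = 9 + 2*m*(8 + m) (x(m) = 9 + (m + m)*(8 + m) = 9 + (2*m)*(8 + m) = 9 + 2*m*(8 + m))
d = 40/3 (d = 5 - (-1)*(9 + 2*3² + 16*3)/9 = 5 - (-1)*(9 + 2*9 + 48)/9 = 5 - (-1)*(9 + 18 + 48)/9 = 5 - (-1)*75/9 = 5 - ⅑*(-75) = 5 + 25/3 = 40/3 ≈ 13.333)
(A + d)² = (-84 + 40/3)² = (-212/3)² = 44944/9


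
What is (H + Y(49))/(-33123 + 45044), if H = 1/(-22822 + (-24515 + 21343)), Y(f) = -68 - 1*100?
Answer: -4366993/309874474 ≈ -0.014093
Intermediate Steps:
Y(f) = -168 (Y(f) = -68 - 100 = -168)
H = -1/25994 (H = 1/(-22822 - 3172) = 1/(-25994) = -1/25994 ≈ -3.8470e-5)
(H + Y(49))/(-33123 + 45044) = (-1/25994 - 168)/(-33123 + 45044) = -4366993/25994/11921 = -4366993/25994*1/11921 = -4366993/309874474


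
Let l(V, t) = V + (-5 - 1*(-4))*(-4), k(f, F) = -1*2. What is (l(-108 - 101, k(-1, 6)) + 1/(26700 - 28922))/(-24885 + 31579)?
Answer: -455511/14874068 ≈ -0.030625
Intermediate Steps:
k(f, F) = -2
l(V, t) = 4 + V (l(V, t) = V + (-5 + 4)*(-4) = V - 1*(-4) = V + 4 = 4 + V)
(l(-108 - 101, k(-1, 6)) + 1/(26700 - 28922))/(-24885 + 31579) = ((4 + (-108 - 101)) + 1/(26700 - 28922))/(-24885 + 31579) = ((4 - 209) + 1/(-2222))/6694 = (-205 - 1/2222)*(1/6694) = -455511/2222*1/6694 = -455511/14874068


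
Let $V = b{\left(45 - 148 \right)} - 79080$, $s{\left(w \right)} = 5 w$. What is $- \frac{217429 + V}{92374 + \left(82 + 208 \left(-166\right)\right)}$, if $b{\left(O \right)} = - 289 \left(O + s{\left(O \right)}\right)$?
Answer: $- \frac{316951}{57928} \approx -5.4715$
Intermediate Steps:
$b{\left(O \right)} = - 1734 O$ ($b{\left(O \right)} = - 289 \left(O + 5 O\right) = - 289 \cdot 6 O = - 1734 O$)
$V = 99522$ ($V = - 1734 \left(45 - 148\right) - 79080 = \left(-1734\right) \left(-103\right) - 79080 = 178602 - 79080 = 99522$)
$- \frac{217429 + V}{92374 + \left(82 + 208 \left(-166\right)\right)} = - \frac{217429 + 99522}{92374 + \left(82 + 208 \left(-166\right)\right)} = - \frac{316951}{92374 + \left(82 - 34528\right)} = - \frac{316951}{92374 - 34446} = - \frac{316951}{57928}$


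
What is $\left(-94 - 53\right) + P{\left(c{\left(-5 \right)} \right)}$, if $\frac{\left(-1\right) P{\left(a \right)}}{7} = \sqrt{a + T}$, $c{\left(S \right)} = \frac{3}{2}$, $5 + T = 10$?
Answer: $-147 - \frac{7 \sqrt{26}}{2} \approx -164.85$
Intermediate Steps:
$T = 5$ ($T = -5 + 10 = 5$)
$c{\left(S \right)} = \frac{3}{2}$ ($c{\left(S \right)} = 3 \cdot \frac{1}{2} = \frac{3}{2}$)
$P{\left(a \right)} = - 7 \sqrt{5 + a}$ ($P{\left(a \right)} = - 7 \sqrt{a + 5} = - 7 \sqrt{5 + a}$)
$\left(-94 - 53\right) + P{\left(c{\left(-5 \right)} \right)} = \left(-94 - 53\right) - 7 \sqrt{5 + \frac{3}{2}} = \left(-94 - 53\right) - 7 \sqrt{\frac{13}{2}} = \left(-94 - 53\right) - 7 \frac{\sqrt{26}}{2} = -147 - \frac{7 \sqrt{26}}{2}$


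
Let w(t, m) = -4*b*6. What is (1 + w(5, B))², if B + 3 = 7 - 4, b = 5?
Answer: 14161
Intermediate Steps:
B = 0 (B = -3 + (7 - 4) = -3 + 3 = 0)
w(t, m) = -120 (w(t, m) = -4*5*6 = -20*6 = -120)
(1 + w(5, B))² = (1 - 120)² = (-119)² = 14161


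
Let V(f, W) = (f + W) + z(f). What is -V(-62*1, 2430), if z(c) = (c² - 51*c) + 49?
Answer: -9423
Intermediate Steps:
z(c) = 49 + c² - 51*c
V(f, W) = 49 + W + f² - 50*f (V(f, W) = (f + W) + (49 + f² - 51*f) = (W + f) + (49 + f² - 51*f) = 49 + W + f² - 50*f)
-V(-62*1, 2430) = -(49 + 2430 + (-62*1)² - (-3100)) = -(49 + 2430 + (-62)² - 50*(-62)) = -(49 + 2430 + 3844 + 3100) = -1*9423 = -9423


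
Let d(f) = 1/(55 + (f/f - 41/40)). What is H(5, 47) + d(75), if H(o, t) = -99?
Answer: -217661/2199 ≈ -98.982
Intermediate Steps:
d(f) = 40/2199 (d(f) = 1/(55 + (1 - 41*1/40)) = 1/(55 + (1 - 41/40)) = 1/(55 - 1/40) = 1/(2199/40) = 40/2199)
H(5, 47) + d(75) = -99 + 40/2199 = -217661/2199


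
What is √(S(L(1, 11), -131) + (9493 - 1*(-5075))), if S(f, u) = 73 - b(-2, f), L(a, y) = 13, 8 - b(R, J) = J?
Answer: √14646 ≈ 121.02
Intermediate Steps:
b(R, J) = 8 - J
S(f, u) = 65 + f (S(f, u) = 73 - (8 - f) = 73 + (-8 + f) = 65 + f)
√(S(L(1, 11), -131) + (9493 - 1*(-5075))) = √((65 + 13) + (9493 - 1*(-5075))) = √(78 + (9493 + 5075)) = √(78 + 14568) = √14646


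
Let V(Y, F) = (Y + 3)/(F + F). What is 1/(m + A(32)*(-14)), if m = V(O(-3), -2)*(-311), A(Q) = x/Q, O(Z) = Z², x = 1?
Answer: 16/14921 ≈ 0.0010723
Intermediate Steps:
A(Q) = 1/Q
V(Y, F) = (3 + Y)/(2*F) (V(Y, F) = (3 + Y)/((2*F)) = (3 + Y)*(1/(2*F)) = (3 + Y)/(2*F))
m = 933 (m = ((½)*(3 + (-3)²)/(-2))*(-311) = ((½)*(-½)*(3 + 9))*(-311) = ((½)*(-½)*12)*(-311) = -3*(-311) = 933)
1/(m + A(32)*(-14)) = 1/(933 - 14/32) = 1/(933 + (1/32)*(-14)) = 1/(933 - 7/16) = 1/(14921/16) = 16/14921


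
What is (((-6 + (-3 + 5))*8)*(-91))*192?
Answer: 559104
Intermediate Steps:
(((-6 + (-3 + 5))*8)*(-91))*192 = (((-6 + 2)*8)*(-91))*192 = (-4*8*(-91))*192 = -32*(-91)*192 = 2912*192 = 559104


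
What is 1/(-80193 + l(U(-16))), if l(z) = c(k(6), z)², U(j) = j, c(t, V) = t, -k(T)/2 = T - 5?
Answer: -1/80189 ≈ -1.2471e-5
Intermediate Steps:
k(T) = 10 - 2*T (k(T) = -2*(T - 5) = -2*(-5 + T) = 10 - 2*T)
l(z) = 4 (l(z) = (10 - 2*6)² = (10 - 12)² = (-2)² = 4)
1/(-80193 + l(U(-16))) = 1/(-80193 + 4) = 1/(-80189) = -1/80189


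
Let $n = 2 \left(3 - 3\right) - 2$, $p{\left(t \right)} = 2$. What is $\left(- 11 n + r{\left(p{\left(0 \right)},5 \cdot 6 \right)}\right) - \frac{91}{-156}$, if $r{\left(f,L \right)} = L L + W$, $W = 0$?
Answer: $\frac{11071}{12} \approx 922.58$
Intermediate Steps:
$r{\left(f,L \right)} = L^{2}$ ($r{\left(f,L \right)} = L L + 0 = L^{2} + 0 = L^{2}$)
$n = -2$ ($n = 2 \left(3 - 3\right) - 2 = 2 \cdot 0 - 2 = 0 - 2 = -2$)
$\left(- 11 n + r{\left(p{\left(0 \right)},5 \cdot 6 \right)}\right) - \frac{91}{-156} = \left(\left(-11\right) \left(-2\right) + \left(5 \cdot 6\right)^{2}\right) - \frac{91}{-156} = \left(22 + 30^{2}\right) - 91 \left(- \frac{1}{156}\right) = \left(22 + 900\right) - - \frac{7}{12} = 922 + \frac{7}{12} = \frac{11071}{12}$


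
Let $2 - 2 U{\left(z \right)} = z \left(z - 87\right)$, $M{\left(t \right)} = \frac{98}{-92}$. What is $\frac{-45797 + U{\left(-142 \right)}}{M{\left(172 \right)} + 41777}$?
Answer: $- \frac{2854530}{1921693} \approx -1.4854$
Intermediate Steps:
$M{\left(t \right)} = - \frac{49}{46}$ ($M{\left(t \right)} = 98 \left(- \frac{1}{92}\right) = - \frac{49}{46}$)
$U{\left(z \right)} = 1 - \frac{z \left(-87 + z\right)}{2}$ ($U{\left(z \right)} = 1 - \frac{z \left(z - 87\right)}{2} = 1 - \frac{z \left(-87 + z\right)}{2}$)
$\frac{-45797 + U{\left(-142 \right)}}{M{\left(172 \right)} + 41777} = \frac{-45797 + \left(1 - \frac{\left(-142\right)^{2}}{2} + \frac{87}{2} \left(-142\right)\right)}{- \frac{49}{46} + 41777} = \frac{-45797 - 16258}{\frac{1921693}{46}} = \left(-45797 - 16258\right) \frac{46}{1921693} = \left(-62055\right) \frac{46}{1921693} = - \frac{2854530}{1921693}$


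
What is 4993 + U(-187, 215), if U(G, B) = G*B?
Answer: -35212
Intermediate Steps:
U(G, B) = B*G
4993 + U(-187, 215) = 4993 + 215*(-187) = 4993 - 40205 = -35212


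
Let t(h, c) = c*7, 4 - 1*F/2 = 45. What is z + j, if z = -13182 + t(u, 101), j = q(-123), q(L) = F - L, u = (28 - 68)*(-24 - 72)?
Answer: -12434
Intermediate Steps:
F = -82 (F = 8 - 2*45 = 8 - 90 = -82)
u = 3840 (u = -40*(-96) = 3840)
q(L) = -82 - L
j = 41 (j = -82 - 1*(-123) = -82 + 123 = 41)
t(h, c) = 7*c
z = -12475 (z = -13182 + 7*101 = -13182 + 707 = -12475)
z + j = -12475 + 41 = -12434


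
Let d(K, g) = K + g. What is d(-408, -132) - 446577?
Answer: -447117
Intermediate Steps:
d(-408, -132) - 446577 = (-408 - 132) - 446577 = -540 - 446577 = -447117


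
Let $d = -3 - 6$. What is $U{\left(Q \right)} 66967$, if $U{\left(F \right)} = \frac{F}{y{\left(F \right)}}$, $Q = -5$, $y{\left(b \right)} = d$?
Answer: $\frac{334835}{9} \approx 37204.0$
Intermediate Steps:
$d = -9$ ($d = -3 - 6 = -9$)
$y{\left(b \right)} = -9$
$U{\left(F \right)} = - \frac{F}{9}$ ($U{\left(F \right)} = \frac{F}{-9} = F \left(- \frac{1}{9}\right) = - \frac{F}{9}$)
$U{\left(Q \right)} 66967 = \left(- \frac{1}{9}\right) \left(-5\right) 66967 = \frac{5}{9} \cdot 66967 = \frac{334835}{9}$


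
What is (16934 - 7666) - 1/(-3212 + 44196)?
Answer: 379839711/40984 ≈ 9268.0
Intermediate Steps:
(16934 - 7666) - 1/(-3212 + 44196) = 9268 - 1/40984 = 379839711/40984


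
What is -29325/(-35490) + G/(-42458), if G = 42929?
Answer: -357012/1931839 ≈ -0.18480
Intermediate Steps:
-29325/(-35490) + G/(-42458) = -29325/(-35490) + 42929/(-42458) = -29325*(-1/35490) + 42929*(-1/42458) = 1955/2366 - 42929/42458 = -357012/1931839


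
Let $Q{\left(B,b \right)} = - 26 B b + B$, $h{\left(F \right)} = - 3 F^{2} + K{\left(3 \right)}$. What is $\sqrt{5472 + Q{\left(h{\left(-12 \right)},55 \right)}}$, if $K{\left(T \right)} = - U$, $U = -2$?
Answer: $\sqrt{619942} \approx 787.36$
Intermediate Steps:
$K{\left(T \right)} = 2$ ($K{\left(T \right)} = \left(-1\right) \left(-2\right) = 2$)
$h{\left(F \right)} = 2 - 3 F^{2}$ ($h{\left(F \right)} = - 3 F^{2} + 2 = 2 - 3 F^{2}$)
$Q{\left(B,b \right)} = B - 26 B b$ ($Q{\left(B,b \right)} = - 26 B b + B = B - 26 B b$)
$\sqrt{5472 + Q{\left(h{\left(-12 \right)},55 \right)}} = \sqrt{5472 + \left(2 - 3 \left(-12\right)^{2}\right) \left(1 - 1430\right)} = \sqrt{5472 + \left(2 - 432\right) \left(1 - 1430\right)} = \sqrt{5472 + \left(2 - 432\right) \left(-1429\right)} = \sqrt{5472 - -614470} = \sqrt{5472 + 614470} = \sqrt{619942}$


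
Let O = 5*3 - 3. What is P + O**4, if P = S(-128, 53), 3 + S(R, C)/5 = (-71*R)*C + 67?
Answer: 2429376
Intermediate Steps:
O = 12 (O = 15 - 3 = 12)
S(R, C) = 320 - 355*C*R (S(R, C) = -15 + 5*((-71*R)*C + 67) = -15 + 5*(-71*C*R + 67) = -15 + 5*(67 - 71*C*R) = -15 + (335 - 355*C*R) = 320 - 355*C*R)
P = 2408640 (P = 320 - 355*53*(-128) = 320 + 2408320 = 2408640)
P + O**4 = 2408640 + 12**4 = 2408640 + 20736 = 2429376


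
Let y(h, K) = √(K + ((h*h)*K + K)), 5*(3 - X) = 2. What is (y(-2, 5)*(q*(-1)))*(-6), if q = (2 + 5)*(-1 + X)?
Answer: 336*√30/5 ≈ 368.07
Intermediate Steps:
X = 13/5 (X = 3 - ⅕*2 = 3 - ⅖ = 13/5 ≈ 2.6000)
q = 56/5 (q = (2 + 5)*(-1 + 13/5) = 7*(8/5) = 56/5 ≈ 11.200)
y(h, K) = √(2*K + K*h²) (y(h, K) = √(K + (h²*K + K)) = √(K + (K*h² + K)) = √(K + (K + K*h²)) = √(2*K + K*h²))
(y(-2, 5)*(q*(-1)))*(-6) = (√(5*(2 + (-2)²))*((56/5)*(-1)))*(-6) = (√(5*(2 + 4))*(-56/5))*(-6) = (√(5*6)*(-56/5))*(-6) = (√30*(-56/5))*(-6) = -56*√30/5*(-6) = 336*√30/5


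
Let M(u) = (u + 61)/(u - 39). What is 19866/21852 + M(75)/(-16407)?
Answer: 162929455/179262882 ≈ 0.90889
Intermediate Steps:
M(u) = (61 + u)/(-39 + u)
19866/21852 + M(75)/(-16407) = 19866/21852 + ((61 + 75)/(-39 + 75))/(-16407) = 19866*(1/21852) + (136/36)*(-1/16407) = 3311/3642 + ((1/36)*136)*(-1/16407) = 3311/3642 + (34/9)*(-1/16407) = 3311/3642 - 34/147663 = 162929455/179262882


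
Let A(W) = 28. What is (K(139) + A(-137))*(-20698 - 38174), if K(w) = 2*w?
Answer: -18014832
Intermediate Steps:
(K(139) + A(-137))*(-20698 - 38174) = (2*139 + 28)*(-20698 - 38174) = (278 + 28)*(-58872) = 306*(-58872) = -18014832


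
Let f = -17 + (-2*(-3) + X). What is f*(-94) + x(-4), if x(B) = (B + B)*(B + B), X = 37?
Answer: -2380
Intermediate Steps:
x(B) = 4*B² (x(B) = (2*B)*(2*B) = 4*B²)
f = 26 (f = -17 + (-2*(-3) + 37) = -17 + (6 + 37) = -17 + 43 = 26)
f*(-94) + x(-4) = 26*(-94) + 4*(-4)² = -2444 + 4*16 = -2444 + 64 = -2380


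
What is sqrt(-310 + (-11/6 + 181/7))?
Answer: I*sqrt(504462)/42 ≈ 16.911*I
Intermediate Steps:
sqrt(-310 + (-11/6 + 181/7)) = sqrt(-310 + 1009/42) = sqrt(-12011/42) = I*sqrt(504462)/42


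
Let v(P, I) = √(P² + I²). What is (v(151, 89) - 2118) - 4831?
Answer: -6949 + √30722 ≈ -6773.7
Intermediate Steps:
v(P, I) = √(I² + P²)
(v(151, 89) - 2118) - 4831 = (√(89² + 151²) - 2118) - 4831 = (√(7921 + 22801) - 2118) - 4831 = (√30722 - 2118) - 4831 = (-2118 + √30722) - 4831 = -6949 + √30722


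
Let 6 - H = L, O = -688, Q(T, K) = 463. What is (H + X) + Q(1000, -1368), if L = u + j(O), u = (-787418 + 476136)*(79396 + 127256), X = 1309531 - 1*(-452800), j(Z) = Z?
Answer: 64328811352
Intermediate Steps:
X = 1762331 (X = 1309531 + 452800 = 1762331)
u = -64327047864 (u = -311282*206652 = -64327047864)
L = -64327048552 (L = -64327047864 - 688 = -64327048552)
H = 64327048558 (H = 6 - 1*(-64327048552) = 6 + 64327048552 = 64327048558)
(H + X) + Q(1000, -1368) = (64327048558 + 1762331) + 463 = 64328810889 + 463 = 64328811352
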